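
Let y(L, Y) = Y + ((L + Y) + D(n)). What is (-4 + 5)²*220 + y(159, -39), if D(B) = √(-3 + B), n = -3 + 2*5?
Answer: 303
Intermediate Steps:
n = 7 (n = -3 + 10 = 7)
y(L, Y) = 2 + L + 2*Y (y(L, Y) = Y + ((L + Y) + √(-3 + 7)) = Y + ((L + Y) + √4) = Y + ((L + Y) + 2) = Y + (2 + L + Y) = 2 + L + 2*Y)
(-4 + 5)²*220 + y(159, -39) = (-4 + 5)²*220 + (2 + 159 + 2*(-39)) = 1²*220 + (2 + 159 - 78) = 1*220 + 83 = 220 + 83 = 303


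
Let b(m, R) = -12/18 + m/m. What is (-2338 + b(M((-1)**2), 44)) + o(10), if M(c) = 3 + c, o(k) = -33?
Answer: -7112/3 ≈ -2370.7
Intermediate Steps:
b(m, R) = 1/3 (b(m, R) = -12*1/18 + 1 = -2/3 + 1 = 1/3)
(-2338 + b(M((-1)**2), 44)) + o(10) = (-2338 + 1/3) - 33 = -7013/3 - 33 = -7112/3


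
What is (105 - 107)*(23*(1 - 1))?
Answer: 0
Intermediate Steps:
(105 - 107)*(23*(1 - 1)) = -46*0 = -2*0 = 0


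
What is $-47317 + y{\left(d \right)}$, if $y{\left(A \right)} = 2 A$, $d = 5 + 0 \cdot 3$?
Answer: $-47307$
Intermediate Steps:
$d = 5$ ($d = 5 + 0 = 5$)
$-47317 + y{\left(d \right)} = -47317 + 2 \cdot 5 = -47317 + 10 = -47307$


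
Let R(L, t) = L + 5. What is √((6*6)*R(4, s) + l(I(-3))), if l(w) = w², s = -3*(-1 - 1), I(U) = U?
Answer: 3*√37 ≈ 18.248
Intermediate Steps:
s = 6 (s = -3*(-2) = 6)
R(L, t) = 5 + L
√((6*6)*R(4, s) + l(I(-3))) = √((6*6)*(5 + 4) + (-3)²) = √(36*9 + 9) = √(324 + 9) = √333 = 3*√37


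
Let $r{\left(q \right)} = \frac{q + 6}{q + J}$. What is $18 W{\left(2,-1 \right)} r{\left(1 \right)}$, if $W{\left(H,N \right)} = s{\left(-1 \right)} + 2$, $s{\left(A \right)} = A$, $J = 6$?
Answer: $18$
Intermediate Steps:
$r{\left(q \right)} = 1$ ($r{\left(q \right)} = \frac{q + 6}{q + 6} = \frac{6 + q}{6 + q} = 1$)
$W{\left(H,N \right)} = 1$ ($W{\left(H,N \right)} = -1 + 2 = 1$)
$18 W{\left(2,-1 \right)} r{\left(1 \right)} = 18 \cdot 1 \cdot 1 = 18 \cdot 1 = 18$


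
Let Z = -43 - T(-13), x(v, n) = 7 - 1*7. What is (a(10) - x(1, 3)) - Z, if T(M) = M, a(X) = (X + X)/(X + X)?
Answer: 31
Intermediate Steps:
x(v, n) = 0 (x(v, n) = 7 - 7 = 0)
a(X) = 1 (a(X) = (2*X)/((2*X)) = (2*X)*(1/(2*X)) = 1)
Z = -30 (Z = -43 - 1*(-13) = -43 + 13 = -30)
(a(10) - x(1, 3)) - Z = (1 - 1*0) - 1*(-30) = (1 + 0) + 30 = 1 + 30 = 31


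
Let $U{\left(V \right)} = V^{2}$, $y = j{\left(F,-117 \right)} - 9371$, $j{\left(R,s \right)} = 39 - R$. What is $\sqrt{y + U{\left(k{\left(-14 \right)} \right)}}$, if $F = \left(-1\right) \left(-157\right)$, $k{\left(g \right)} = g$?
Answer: $i \sqrt{9293} \approx 96.4 i$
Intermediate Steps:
$F = 157$
$y = -9489$ ($y = \left(39 - 157\right) - 9371 = -118 - 9371 = -9489$)
$\sqrt{y + U{\left(k{\left(-14 \right)} \right)}} = \sqrt{-9489 + \left(-14\right)^{2}} = \sqrt{-9489 + 196} = \sqrt{-9293} = i \sqrt{9293}$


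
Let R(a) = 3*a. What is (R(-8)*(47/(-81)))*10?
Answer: 3760/27 ≈ 139.26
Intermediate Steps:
(R(-8)*(47/(-81)))*10 = ((3*(-8))*(47/(-81)))*10 = -1128*(-1)/81*10 = -24*(-47/81)*10 = (376/27)*10 = 3760/27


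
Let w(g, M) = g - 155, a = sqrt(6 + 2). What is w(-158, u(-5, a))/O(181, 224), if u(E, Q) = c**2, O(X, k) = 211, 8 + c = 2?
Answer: -313/211 ≈ -1.4834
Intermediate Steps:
c = -6 (c = -8 + 2 = -6)
a = 2*sqrt(2) (a = sqrt(8) = 2*sqrt(2) ≈ 2.8284)
u(E, Q) = 36 (u(E, Q) = (-6)**2 = 36)
w(g, M) = -155 + g
w(-158, u(-5, a))/O(181, 224) = (-155 - 158)/211 = -313*1/211 = -313/211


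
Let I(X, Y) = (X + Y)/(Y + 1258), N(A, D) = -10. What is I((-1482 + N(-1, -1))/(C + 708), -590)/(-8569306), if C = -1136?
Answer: 62757/612499715656 ≈ 1.0246e-7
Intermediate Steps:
I(X, Y) = (X + Y)/(1258 + Y)
I((-1482 + N(-1, -1))/(C + 708), -590)/(-8569306) = (((-1482 - 10)/(-1136 + 708) - 590)/(1258 - 590))/(-8569306) = ((-1492/(-428) - 590)/668)*(-1/8569306) = ((-1492*(-1/428) - 590)/668)*(-1/8569306) = ((373/107 - 590)/668)*(-1/8569306) = ((1/668)*(-62757/107))*(-1/8569306) = -62757/71476*(-1/8569306) = 62757/612499715656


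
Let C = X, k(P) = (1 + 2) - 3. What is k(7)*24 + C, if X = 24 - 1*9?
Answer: 15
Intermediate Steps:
X = 15 (X = 24 - 9 = 15)
k(P) = 0 (k(P) = 3 - 3 = 0)
C = 15
k(7)*24 + C = 0*24 + 15 = 0 + 15 = 15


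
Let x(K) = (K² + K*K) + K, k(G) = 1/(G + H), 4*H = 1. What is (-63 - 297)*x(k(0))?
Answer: -12960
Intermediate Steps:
H = ¼ (H = (¼)*1 = ¼ ≈ 0.25000)
k(G) = 1/(¼ + G) (k(G) = 1/(G + ¼) = 1/(¼ + G))
x(K) = K + 2*K² (x(K) = (K² + K²) + K = 2*K² + K = K + 2*K²)
(-63 - 297)*x(k(0)) = (-63 - 297)*((4/(1 + 4*0))*(1 + 2*(4/(1 + 4*0)))) = -360*4/(1 + 0)*(1 + 2*(4/(1 + 0))) = -360*4/1*(1 + 2*(4/1)) = -360*4*1*(1 + 2*(4*1)) = -1440*(1 + 2*4) = -1440*(1 + 8) = -1440*9 = -360*36 = -12960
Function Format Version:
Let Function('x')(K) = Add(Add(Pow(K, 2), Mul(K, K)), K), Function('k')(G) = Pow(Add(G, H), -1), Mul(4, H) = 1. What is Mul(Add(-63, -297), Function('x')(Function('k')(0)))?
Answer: -12960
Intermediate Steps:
H = Rational(1, 4) (H = Mul(Rational(1, 4), 1) = Rational(1, 4) ≈ 0.25000)
Function('k')(G) = Pow(Add(Rational(1, 4), G), -1) (Function('k')(G) = Pow(Add(G, Rational(1, 4)), -1) = Pow(Add(Rational(1, 4), G), -1))
Function('x')(K) = Add(K, Mul(2, Pow(K, 2))) (Function('x')(K) = Add(Add(Pow(K, 2), Pow(K, 2)), K) = Add(Mul(2, Pow(K, 2)), K) = Add(K, Mul(2, Pow(K, 2))))
Mul(Add(-63, -297), Function('x')(Function('k')(0))) = Mul(Add(-63, -297), Mul(Mul(4, Pow(Add(1, Mul(4, 0)), -1)), Add(1, Mul(2, Mul(4, Pow(Add(1, Mul(4, 0)), -1)))))) = Mul(-360, Mul(Mul(4, Pow(Add(1, 0), -1)), Add(1, Mul(2, Mul(4, Pow(Add(1, 0), -1)))))) = Mul(-360, Mul(Mul(4, Pow(1, -1)), Add(1, Mul(2, Mul(4, Pow(1, -1)))))) = Mul(-360, Mul(Mul(4, 1), Add(1, Mul(2, Mul(4, 1))))) = Mul(-360, Mul(4, Add(1, Mul(2, 4)))) = Mul(-360, Mul(4, Add(1, 8))) = Mul(-360, Mul(4, 9)) = Mul(-360, 36) = -12960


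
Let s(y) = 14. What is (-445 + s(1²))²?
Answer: 185761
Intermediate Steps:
(-445 + s(1²))² = (-445 + 14)² = (-431)² = 185761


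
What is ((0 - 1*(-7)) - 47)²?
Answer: 1600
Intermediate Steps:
((0 - 1*(-7)) - 47)² = ((0 + 7) - 47)² = (7 - 47)² = (-40)² = 1600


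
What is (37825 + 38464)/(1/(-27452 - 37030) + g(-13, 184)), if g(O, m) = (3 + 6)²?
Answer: 4919267298/5223041 ≈ 941.84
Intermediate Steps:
g(O, m) = 81 (g(O, m) = 9² = 81)
(37825 + 38464)/(1/(-27452 - 37030) + g(-13, 184)) = (37825 + 38464)/(1/(-27452 - 37030) + 81) = 76289/(1/(-64482) + 81) = 76289/(-1/64482 + 81) = 76289/(5223041/64482) = 76289*(64482/5223041) = 4919267298/5223041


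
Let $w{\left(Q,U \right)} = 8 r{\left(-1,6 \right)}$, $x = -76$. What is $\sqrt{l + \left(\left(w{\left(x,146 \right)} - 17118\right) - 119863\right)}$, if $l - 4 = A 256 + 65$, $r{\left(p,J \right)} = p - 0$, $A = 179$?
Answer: $2 i \sqrt{22774} \approx 301.82 i$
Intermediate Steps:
$r{\left(p,J \right)} = p$ ($r{\left(p,J \right)} = p + 0 = p$)
$l = 45893$ ($l = 4 + \left(179 \cdot 256 + 65\right) = 4 + \left(45824 + 65\right) = 4 + 45889 = 45893$)
$w{\left(Q,U \right)} = -8$ ($w{\left(Q,U \right)} = 8 \left(-1\right) = -8$)
$\sqrt{l + \left(\left(w{\left(x,146 \right)} - 17118\right) - 119863\right)} = \sqrt{45893 - 136989} = \sqrt{-91096} = 2 i \sqrt{22774}$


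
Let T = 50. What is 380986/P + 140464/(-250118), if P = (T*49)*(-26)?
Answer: -26059753287/3983129150 ≈ -6.5425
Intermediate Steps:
P = -63700 (P = (50*49)*(-26) = 2450*(-26) = -63700)
380986/P + 140464/(-250118) = 380986/(-63700) + 140464/(-250118) = 380986*(-1/63700) + 140464*(-1/250118) = -190493/31850 - 70232/125059 = -26059753287/3983129150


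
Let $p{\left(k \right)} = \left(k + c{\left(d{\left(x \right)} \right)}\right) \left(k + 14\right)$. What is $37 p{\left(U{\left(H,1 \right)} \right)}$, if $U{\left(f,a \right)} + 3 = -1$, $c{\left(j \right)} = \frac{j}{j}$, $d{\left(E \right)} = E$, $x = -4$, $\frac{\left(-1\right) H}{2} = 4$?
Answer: $-1110$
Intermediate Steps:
$H = -8$ ($H = \left(-2\right) 4 = -8$)
$c{\left(j \right)} = 1$
$U{\left(f,a \right)} = -4$ ($U{\left(f,a \right)} = -3 - 1 = -4$)
$p{\left(k \right)} = \left(1 + k\right) \left(14 + k\right)$ ($p{\left(k \right)} = \left(k + 1\right) \left(k + 14\right) = \left(1 + k\right) \left(14 + k\right)$)
$37 p{\left(U{\left(H,1 \right)} \right)} = 37 \left(14 + \left(-4\right)^{2} + 15 \left(-4\right)\right) = 37 \left(14 + 16 - 60\right) = 37 \left(-30\right) = -1110$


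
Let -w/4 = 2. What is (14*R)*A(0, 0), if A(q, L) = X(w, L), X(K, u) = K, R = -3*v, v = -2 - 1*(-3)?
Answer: 336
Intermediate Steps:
v = 1 (v = -2 + 3 = 1)
R = -3 (R = -3*1 = -3)
w = -8 (w = -4*2 = -8)
A(q, L) = -8
(14*R)*A(0, 0) = (14*(-3))*(-8) = -42*(-8) = 336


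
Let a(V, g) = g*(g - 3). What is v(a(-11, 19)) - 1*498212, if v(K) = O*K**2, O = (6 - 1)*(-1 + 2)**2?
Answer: -36132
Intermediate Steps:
a(V, g) = g*(-3 + g)
O = 5 (O = 5*1**2 = 5*1 = 5)
v(K) = 5*K**2
v(a(-11, 19)) - 1*498212 = 5*(19*(-3 + 19))**2 - 1*498212 = 5*(19*16)**2 - 498212 = 5*304**2 - 498212 = 5*92416 - 498212 = 462080 - 498212 = -36132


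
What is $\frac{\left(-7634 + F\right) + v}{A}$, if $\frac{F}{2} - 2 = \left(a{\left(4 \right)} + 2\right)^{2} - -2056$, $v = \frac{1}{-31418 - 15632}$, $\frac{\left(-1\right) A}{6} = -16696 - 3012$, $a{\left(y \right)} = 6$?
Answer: $- \frac{159499501}{5563568400} \approx -0.028669$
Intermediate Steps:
$A = 118248$ ($A = - 6 \left(-16696 - 3012\right) = \left(-6\right) \left(-19708\right) = 118248$)
$v = - \frac{1}{47050}$ ($v = \frac{1}{-47050} = - \frac{1}{47050} \approx -2.1254 \cdot 10^{-5}$)
$F = 4244$ ($F = 4 + 2 \left(\left(6 + 2\right)^{2} - -2056\right) = 4 + 2 \left(8^{2} + 2056\right) = 4 + 2 \left(64 + 2056\right) = 4 + 2 \cdot 2120 = 4 + 4240 = 4244$)
$\frac{\left(-7634 + F\right) + v}{A} = \frac{\left(-7634 + 4244\right) - \frac{1}{47050}}{118248} = \left(-3390 - \frac{1}{47050}\right) \frac{1}{118248} = \left(- \frac{159499501}{47050}\right) \frac{1}{118248} = - \frac{159499501}{5563568400}$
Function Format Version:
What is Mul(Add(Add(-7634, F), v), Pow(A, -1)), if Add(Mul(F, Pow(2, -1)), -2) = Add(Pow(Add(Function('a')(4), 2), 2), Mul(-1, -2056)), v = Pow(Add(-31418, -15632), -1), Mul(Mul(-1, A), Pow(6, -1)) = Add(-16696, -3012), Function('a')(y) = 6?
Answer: Rational(-159499501, 5563568400) ≈ -0.028669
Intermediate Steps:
A = 118248 (A = Mul(-6, Add(-16696, -3012)) = Mul(-6, -19708) = 118248)
v = Rational(-1, 47050) (v = Pow(-47050, -1) = Rational(-1, 47050) ≈ -2.1254e-5)
F = 4244 (F = Add(4, Mul(2, Add(Pow(Add(6, 2), 2), Mul(-1, -2056)))) = Add(4, Mul(2, Add(Pow(8, 2), 2056))) = Add(4, Mul(2, Add(64, 2056))) = Add(4, Mul(2, 2120)) = Add(4, 4240) = 4244)
Mul(Add(Add(-7634, F), v), Pow(A, -1)) = Mul(Add(Add(-7634, 4244), Rational(-1, 47050)), Pow(118248, -1)) = Mul(Add(-3390, Rational(-1, 47050)), Rational(1, 118248)) = Mul(Rational(-159499501, 47050), Rational(1, 118248)) = Rational(-159499501, 5563568400)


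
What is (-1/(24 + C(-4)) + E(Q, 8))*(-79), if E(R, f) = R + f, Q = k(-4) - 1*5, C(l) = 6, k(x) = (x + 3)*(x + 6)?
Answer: -2291/30 ≈ -76.367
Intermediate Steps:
k(x) = (3 + x)*(6 + x)
Q = -7 (Q = (18 + (-4)² + 9*(-4)) - 1*5 = (18 + 16 - 36) - 5 = -2 - 5 = -7)
(-1/(24 + C(-4)) + E(Q, 8))*(-79) = (-1/(24 + 6) + (-7 + 8))*(-79) = (-1/30 + 1)*(-79) = (29/30)*(-79) = -2291/30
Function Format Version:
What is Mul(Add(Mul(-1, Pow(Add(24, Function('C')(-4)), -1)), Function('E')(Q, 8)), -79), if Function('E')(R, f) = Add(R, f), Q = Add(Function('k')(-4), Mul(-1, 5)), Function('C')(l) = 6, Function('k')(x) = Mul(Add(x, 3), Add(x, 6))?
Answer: Rational(-2291, 30) ≈ -76.367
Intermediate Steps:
Function('k')(x) = Mul(Add(3, x), Add(6, x))
Q = -7 (Q = Add(Add(18, Pow(-4, 2), Mul(9, -4)), Mul(-1, 5)) = Add(Add(18, 16, -36), -5) = Add(-2, -5) = -7)
Mul(Add(Mul(-1, Pow(Add(24, Function('C')(-4)), -1)), Function('E')(Q, 8)), -79) = Mul(Add(Mul(-1, Pow(Add(24, 6), -1)), Add(-7, 8)), -79) = Mul(Add(Mul(-1, Pow(30, -1)), 1), -79) = Mul(Add(Mul(-1, Rational(1, 30)), 1), -79) = Mul(Add(Rational(-1, 30), 1), -79) = Mul(Rational(29, 30), -79) = Rational(-2291, 30)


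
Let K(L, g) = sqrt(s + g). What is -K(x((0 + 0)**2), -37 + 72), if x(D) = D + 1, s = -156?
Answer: -11*I ≈ -11.0*I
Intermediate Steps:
x(D) = 1 + D
K(L, g) = sqrt(-156 + g)
-K(x((0 + 0)**2), -37 + 72) = -sqrt(-156 + (-37 + 72)) = -sqrt(-156 + 35) = -sqrt(-121) = -11*I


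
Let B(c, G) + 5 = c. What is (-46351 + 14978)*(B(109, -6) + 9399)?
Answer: -298137619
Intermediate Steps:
B(c, G) = -5 + c
(-46351 + 14978)*(B(109, -6) + 9399) = (-46351 + 14978)*((-5 + 109) + 9399) = -31373*(104 + 9399) = -31373*9503 = -298137619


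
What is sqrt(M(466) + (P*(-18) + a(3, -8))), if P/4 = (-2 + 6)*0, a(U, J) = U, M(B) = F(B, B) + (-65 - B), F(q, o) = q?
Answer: I*sqrt(62) ≈ 7.874*I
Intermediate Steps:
M(B) = -65 (M(B) = B + (-65 - B) = -65)
P = 0 (P = 4*((-2 + 6)*0) = 4*(4*0) = 4*0 = 0)
sqrt(M(466) + (P*(-18) + a(3, -8))) = sqrt(-65 + (0*(-18) + 3)) = sqrt(-65 + (0 + 3)) = sqrt(-65 + 3) = sqrt(-62) = I*sqrt(62)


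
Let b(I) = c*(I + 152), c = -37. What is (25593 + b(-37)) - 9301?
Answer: 12037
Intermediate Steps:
b(I) = -5624 - 37*I (b(I) = -37*(I + 152) = -37*(152 + I) = -5624 - 37*I)
(25593 + b(-37)) - 9301 = (25593 + (-5624 - 37*(-37))) - 9301 = (25593 + (-5624 + 1369)) - 9301 = (25593 - 4255) - 9301 = 21338 - 9301 = 12037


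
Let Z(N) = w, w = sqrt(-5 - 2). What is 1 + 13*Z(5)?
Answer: 1 + 13*I*sqrt(7) ≈ 1.0 + 34.395*I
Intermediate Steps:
w = I*sqrt(7) (w = sqrt(-7) = I*sqrt(7) ≈ 2.6458*I)
Z(N) = I*sqrt(7)
1 + 13*Z(5) = 1 + 13*(I*sqrt(7)) = 1 + 13*I*sqrt(7)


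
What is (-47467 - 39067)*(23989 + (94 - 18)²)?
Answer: -2575684510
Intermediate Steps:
(-47467 - 39067)*(23989 + (94 - 18)²) = -86534*(23989 + 76²) = -86534*(23989 + 5776) = -86534*29765 = -2575684510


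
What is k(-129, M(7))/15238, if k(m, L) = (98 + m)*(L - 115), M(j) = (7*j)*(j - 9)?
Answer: 6603/15238 ≈ 0.43332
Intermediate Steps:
M(j) = 7*j*(-9 + j) (M(j) = (7*j)*(-9 + j) = 7*j*(-9 + j))
k(m, L) = (-115 + L)*(98 + m) (k(m, L) = (98 + m)*(-115 + L) = (-115 + L)*(98 + m))
k(-129, M(7))/15238 = (-11270 - 115*(-129) + 98*(7*7*(-9 + 7)) + (7*7*(-9 + 7))*(-129))/15238 = (-11270 + 14835 + 98*(7*7*(-2)) + (7*7*(-2))*(-129))*(1/15238) = (-11270 + 14835 + 98*(-98) - 98*(-129))*(1/15238) = (-11270 + 14835 - 9604 + 12642)*(1/15238) = 6603*(1/15238) = 6603/15238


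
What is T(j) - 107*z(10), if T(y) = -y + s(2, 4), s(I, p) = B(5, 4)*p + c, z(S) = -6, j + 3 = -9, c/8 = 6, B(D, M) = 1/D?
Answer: 3514/5 ≈ 702.80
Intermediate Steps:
c = 48 (c = 8*6 = 48)
j = -12 (j = -3 - 9 = -12)
s(I, p) = 48 + p/5 (s(I, p) = p/5 + 48 = 48 + p/5)
T(y) = 244/5 - y (T(y) = -y + (48 + (1/5)*4) = -y + (48 + 4/5) = -y + 244/5 = 244/5 - y)
T(j) - 107*z(10) = (244/5 - 1*(-12)) - 107*(-6) = (244/5 + 12) + 642 = 304/5 + 642 = 3514/5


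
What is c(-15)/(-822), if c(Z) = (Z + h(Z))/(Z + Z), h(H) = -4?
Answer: -19/24660 ≈ -0.00077048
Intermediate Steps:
c(Z) = (-4 + Z)/(2*Z) (c(Z) = (Z - 4)/(Z + Z) = (-4 + Z)/((2*Z)) = (-4 + Z)*(1/(2*Z)) = (-4 + Z)/(2*Z))
c(-15)/(-822) = ((½)*(-4 - 15)/(-15))/(-822) = ((½)*(-1/15)*(-19))*(-1/822) = (19/30)*(-1/822) = -19/24660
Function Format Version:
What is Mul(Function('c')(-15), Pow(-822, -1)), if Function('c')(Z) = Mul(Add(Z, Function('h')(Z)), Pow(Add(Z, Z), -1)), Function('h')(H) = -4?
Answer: Rational(-19, 24660) ≈ -0.00077048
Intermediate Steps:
Function('c')(Z) = Mul(Rational(1, 2), Pow(Z, -1), Add(-4, Z)) (Function('c')(Z) = Mul(Add(Z, -4), Pow(Add(Z, Z), -1)) = Mul(Add(-4, Z), Pow(Mul(2, Z), -1)) = Mul(Add(-4, Z), Mul(Rational(1, 2), Pow(Z, -1))) = Mul(Rational(1, 2), Pow(Z, -1), Add(-4, Z)))
Mul(Function('c')(-15), Pow(-822, -1)) = Mul(Mul(Rational(1, 2), Pow(-15, -1), Add(-4, -15)), Pow(-822, -1)) = Mul(Mul(Rational(1, 2), Rational(-1, 15), -19), Rational(-1, 822)) = Mul(Rational(19, 30), Rational(-1, 822)) = Rational(-19, 24660)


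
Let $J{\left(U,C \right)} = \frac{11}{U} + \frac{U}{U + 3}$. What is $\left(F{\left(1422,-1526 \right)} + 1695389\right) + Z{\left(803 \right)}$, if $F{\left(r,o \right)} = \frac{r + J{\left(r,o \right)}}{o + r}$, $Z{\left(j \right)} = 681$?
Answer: $\frac{119142528906847}{70246800} \approx 1.6961 \cdot 10^{6}$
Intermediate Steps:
$J{\left(U,C \right)} = \frac{11}{U} + \frac{U}{3 + U}$
$F{\left(r,o \right)} = \frac{r + \frac{33 + r^{2} + 11 r}{r \left(3 + r\right)}}{o + r}$
$\left(F{\left(1422,-1526 \right)} + 1695389\right) + Z{\left(803 \right)} = \left(\frac{33 + 1422^{2} + 11 \cdot 1422 + 1422^{2} \left(3 + 1422\right)}{1422 \left(3 + 1422\right) \left(-1526 + 1422\right)} + 1695389\right) + 681 = \left(\frac{33 + 2022084 + 15642 + 2022084 \cdot 1425}{1422 \cdot 1425 \left(-104\right)} + 1695389\right) + 681 = \left(\frac{1}{1422} \cdot \frac{1}{1425} \left(- \frac{1}{104}\right) \left(33 + 2022084 + 15642 + 2881469700\right) + 1695389\right) + 681 = \left(\frac{1}{1422} \cdot \frac{1}{1425} \left(- \frac{1}{104}\right) 2883507459 + 1695389\right) + 681 = \left(- \frac{961169153}{70246800} + 1695389\right) + 681 = \frac{119094690836047}{70246800} + 681 = \frac{119142528906847}{70246800}$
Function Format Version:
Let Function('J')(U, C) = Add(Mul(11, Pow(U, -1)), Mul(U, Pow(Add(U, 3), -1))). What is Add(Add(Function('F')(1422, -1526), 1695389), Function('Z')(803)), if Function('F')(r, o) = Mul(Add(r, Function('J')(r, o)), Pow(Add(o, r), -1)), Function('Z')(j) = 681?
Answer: Rational(119142528906847, 70246800) ≈ 1.6961e+6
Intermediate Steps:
Function('J')(U, C) = Add(Mul(11, Pow(U, -1)), Mul(U, Pow(Add(3, U), -1)))
Function('F')(r, o) = Mul(Pow(Add(o, r), -1), Add(r, Mul(Pow(r, -1), Pow(Add(3, r), -1), Add(33, Pow(r, 2), Mul(11, r))))) (Function('F')(r, o) = Mul(Add(r, Mul(Pow(r, -1), Pow(Add(3, r), -1), Add(33, Pow(r, 2), Mul(11, r)))), Pow(Add(o, r), -1)) = Mul(Pow(Add(o, r), -1), Add(r, Mul(Pow(r, -1), Pow(Add(3, r), -1), Add(33, Pow(r, 2), Mul(11, r))))))
Add(Add(Function('F')(1422, -1526), 1695389), Function('Z')(803)) = Add(Add(Mul(Pow(1422, -1), Pow(Add(3, 1422), -1), Pow(Add(-1526, 1422), -1), Add(33, Pow(1422, 2), Mul(11, 1422), Mul(Pow(1422, 2), Add(3, 1422)))), 1695389), 681) = Add(Add(Mul(Rational(1, 1422), Pow(1425, -1), Pow(-104, -1), Add(33, 2022084, 15642, Mul(2022084, 1425))), 1695389), 681) = Add(Add(Mul(Rational(1, 1422), Rational(1, 1425), Rational(-1, 104), Add(33, 2022084, 15642, 2881469700)), 1695389), 681) = Add(Add(Mul(Rational(1, 1422), Rational(1, 1425), Rational(-1, 104), 2883507459), 1695389), 681) = Add(Add(Rational(-961169153, 70246800), 1695389), 681) = Add(Rational(119094690836047, 70246800), 681) = Rational(119142528906847, 70246800)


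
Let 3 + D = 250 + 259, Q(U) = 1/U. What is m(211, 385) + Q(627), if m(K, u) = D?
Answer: 317263/627 ≈ 506.00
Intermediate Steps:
D = 506 (D = -3 + (250 + 259) = -3 + 509 = 506)
m(K, u) = 506
m(211, 385) + Q(627) = 506 + 1/627 = 317263/627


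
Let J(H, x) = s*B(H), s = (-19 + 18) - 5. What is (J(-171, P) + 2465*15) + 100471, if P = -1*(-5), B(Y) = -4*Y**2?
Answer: 839230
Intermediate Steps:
P = 5
s = -6 (s = -1 - 5 = -6)
J(H, x) = 24*H**2 (J(H, x) = -(-24)*H**2 = 24*H**2)
(J(-171, P) + 2465*15) + 100471 = (24*(-171)**2 + 2465*15) + 100471 = (24*29241 + 36975) + 100471 = (701784 + 36975) + 100471 = 738759 + 100471 = 839230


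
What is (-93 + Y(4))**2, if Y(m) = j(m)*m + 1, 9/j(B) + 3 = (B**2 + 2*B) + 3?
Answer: 32761/4 ≈ 8190.3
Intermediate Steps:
j(B) = 9/(B**2 + 2*B) (j(B) = 9/(-3 + ((B**2 + 2*B) + 3)) = 9/(-3 + (3 + B**2 + 2*B)) = 9/(B**2 + 2*B))
Y(m) = 1 + 9/(2 + m) (Y(m) = (9/(m*(2 + m)))*m + 1 = 9/(2 + m) + 1 = 1 + 9/(2 + m))
(-93 + Y(4))**2 = (-93 + (11 + 4)/(2 + 4))**2 = (-93 + 15/6)**2 = (-93 + (1/6)*15)**2 = (-93 + 5/2)**2 = (-181/2)**2 = 32761/4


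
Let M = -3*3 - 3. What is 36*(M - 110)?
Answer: -4392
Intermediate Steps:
M = -12 (M = -9 - 3 = -12)
36*(M - 110) = 36*(-12 - 110) = 36*(-122) = -4392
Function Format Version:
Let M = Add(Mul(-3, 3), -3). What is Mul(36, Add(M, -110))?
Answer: -4392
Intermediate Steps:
M = -12 (M = Add(-9, -3) = -12)
Mul(36, Add(M, -110)) = Mul(36, Add(-12, -110)) = Mul(36, -122) = -4392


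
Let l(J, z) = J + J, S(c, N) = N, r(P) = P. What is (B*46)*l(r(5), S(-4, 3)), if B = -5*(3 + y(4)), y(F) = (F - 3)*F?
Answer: -16100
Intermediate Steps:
y(F) = F*(-3 + F) (y(F) = (-3 + F)*F = F*(-3 + F))
l(J, z) = 2*J
B = -35 (B = -5*(3 + 4*(-3 + 4)) = -5*(3 + 4*1) = -5*(3 + 4) = -5*7 = -35)
(B*46)*l(r(5), S(-4, 3)) = (-35*46)*(2*5) = -1610*10 = -16100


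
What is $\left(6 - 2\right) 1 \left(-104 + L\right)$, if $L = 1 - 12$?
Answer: $-460$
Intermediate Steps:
$L = -11$ ($L = 1 - 12 = -11$)
$\left(6 - 2\right) 1 \left(-104 + L\right) = \left(6 - 2\right) 1 \left(-104 - 11\right) = 4 \cdot 1 \left(-115\right) = 4 \left(-115\right) = -460$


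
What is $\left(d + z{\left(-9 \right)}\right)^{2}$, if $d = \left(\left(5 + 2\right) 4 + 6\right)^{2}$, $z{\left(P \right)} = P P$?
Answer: $1530169$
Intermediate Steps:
$z{\left(P \right)} = P^{2}$
$d = 1156$ ($d = \left(7 \cdot 4 + 6\right)^{2} = \left(28 + 6\right)^{2} = 34^{2} = 1156$)
$\left(d + z{\left(-9 \right)}\right)^{2} = \left(1156 + \left(-9\right)^{2}\right)^{2} = \left(1156 + 81\right)^{2} = 1237^{2} = 1530169$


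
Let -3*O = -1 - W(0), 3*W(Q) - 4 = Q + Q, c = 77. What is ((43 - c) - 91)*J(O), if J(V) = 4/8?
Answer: -125/2 ≈ -62.500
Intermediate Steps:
W(Q) = 4/3 + 2*Q/3 (W(Q) = 4/3 + (Q + Q)/3 = 4/3 + (2*Q)/3 = 4/3 + 2*Q/3)
O = 7/9 (O = -(-1 - (4/3 + (⅔)*0))/3 = -(-1 - (4/3 + 0))/3 = -(-1 - 1*4/3)/3 = -(-1 - 4/3)/3 = -⅓*(-7/3) = 7/9 ≈ 0.77778)
J(V) = ½ (J(V) = 4*(⅛) = ½)
((43 - c) - 91)*J(O) = ((43 - 1*77) - 91)*(½) = ((43 - 77) - 91)*(½) = (-34 - 91)*(½) = -125*½ = -125/2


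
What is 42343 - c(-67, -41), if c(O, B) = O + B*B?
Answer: 40729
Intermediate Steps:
c(O, B) = O + B**2
42343 - c(-67, -41) = 42343 - (-67 + (-41)**2) = 42343 - (-67 + 1681) = 42343 - 1*1614 = 42343 - 1614 = 40729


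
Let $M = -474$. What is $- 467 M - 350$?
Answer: $221008$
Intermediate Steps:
$- 467 M - 350 = \left(-467\right) \left(-474\right) - 350 = 221358 - 350 = 221008$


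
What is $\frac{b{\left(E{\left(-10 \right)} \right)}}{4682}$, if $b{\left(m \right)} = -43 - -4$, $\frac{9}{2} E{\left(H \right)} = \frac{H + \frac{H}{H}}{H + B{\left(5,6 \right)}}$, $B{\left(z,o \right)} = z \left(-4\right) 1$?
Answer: $- \frac{39}{4682} \approx -0.0083298$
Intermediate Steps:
$B{\left(z,o \right)} = - 4 z$ ($B{\left(z,o \right)} = - 4 z 1 = - 4 z$)
$E{\left(H \right)} = \frac{2 \left(1 + H\right)}{9 \left(-20 + H\right)}$ ($E{\left(H \right)} = \frac{2 \frac{H + \frac{H}{H}}{H - 20}}{9} = \frac{2 \frac{H + 1}{H - 20}}{9} = \frac{2 \frac{1 + H}{-20 + H}}{9} = \frac{2 \left(1 + H\right)}{9 \left(-20 + H\right)}$)
$b{\left(m \right)} = -39$ ($b{\left(m \right)} = -43 + 4 = -39$)
$\frac{b{\left(E{\left(-10 \right)} \right)}}{4682} = - \frac{39}{4682}$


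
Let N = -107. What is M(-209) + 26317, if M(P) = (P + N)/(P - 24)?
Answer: 6132177/233 ≈ 26318.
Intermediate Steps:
M(P) = (-107 + P)/(-24 + P) (M(P) = (P - 107)/(P - 24) = (-107 + P)/(-24 + P))
M(-209) + 26317 = (-107 - 209)/(-24 - 209) + 26317 = -316/(-233) + 26317 = -1/233*(-316) + 26317 = 316/233 + 26317 = 6132177/233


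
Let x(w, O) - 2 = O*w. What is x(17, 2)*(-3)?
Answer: -108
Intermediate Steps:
x(w, O) = 2 + O*w
x(17, 2)*(-3) = (2 + 2*17)*(-3) = (2 + 34)*(-3) = 36*(-3) = -108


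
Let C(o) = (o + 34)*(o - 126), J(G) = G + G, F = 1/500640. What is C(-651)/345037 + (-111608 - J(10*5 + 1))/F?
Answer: -2756672835401913/49291 ≈ -5.5927e+10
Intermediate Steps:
F = 1/500640 ≈ 1.9974e-6
J(G) = 2*G
C(o) = (-126 + o)*(34 + o) (C(o) = (34 + o)*(-126 + o) = (-126 + o)*(34 + o))
C(-651)/345037 + (-111608 - J(10*5 + 1))/F = (-4284 + (-651)² - 92*(-651))/345037 + (-111608 - 2*(10*5 + 1))/(1/500640) = (-4284 + 423801 + 59892)*(1/345037) + (-111608 - 2*(50 + 1))*500640 = 479409*(1/345037) + (-111608 - 2*51)*500640 = 68487/49291 + (-111608 - 1*102)*500640 = 68487/49291 + (-111608 - 102)*500640 = 68487/49291 - 111710*500640 = 68487/49291 - 55926494400 = -2756672835401913/49291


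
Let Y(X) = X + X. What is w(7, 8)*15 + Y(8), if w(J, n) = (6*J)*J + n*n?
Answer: 5386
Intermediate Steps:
w(J, n) = n**2 + 6*J**2 (w(J, n) = 6*J**2 + n**2 = n**2 + 6*J**2)
Y(X) = 2*X
w(7, 8)*15 + Y(8) = (8**2 + 6*7**2)*15 + 2*8 = (64 + 6*49)*15 + 16 = (64 + 294)*15 + 16 = 358*15 + 16 = 5370 + 16 = 5386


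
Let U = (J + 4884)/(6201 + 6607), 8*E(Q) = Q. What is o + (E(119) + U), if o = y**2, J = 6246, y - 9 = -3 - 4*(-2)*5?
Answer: 27303377/12808 ≈ 2131.7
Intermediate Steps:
y = 46 (y = 9 + (-3 - 4*(-2)*5) = 9 + (-3 + 8*5) = 9 + (-3 + 40) = 9 + 37 = 46)
E(Q) = Q/8
U = 5565/6404 (U = (6246 + 4884)/(6201 + 6607) = 11130/12808 = 11130*(1/12808) = 5565/6404 ≈ 0.86899)
o = 2116 (o = 46**2 = 2116)
o + (E(119) + U) = 2116 + ((1/8)*119 + 5565/6404) = 2116 + (119/8 + 5565/6404) = 2116 + 201649/12808 = 27303377/12808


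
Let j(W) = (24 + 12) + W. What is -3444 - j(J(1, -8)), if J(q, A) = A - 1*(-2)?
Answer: -3474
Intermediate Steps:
J(q, A) = 2 + A (J(q, A) = A + 2 = 2 + A)
j(W) = 36 + W
-3444 - j(J(1, -8)) = -3444 - (36 + (2 - 8)) = -3444 - (36 - 6) = -3444 - 1*30 = -3444 - 30 = -3474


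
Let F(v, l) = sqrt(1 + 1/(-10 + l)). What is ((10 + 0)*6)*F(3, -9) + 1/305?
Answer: 1/305 + 180*sqrt(38)/19 ≈ 58.403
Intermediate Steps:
((10 + 0)*6)*F(3, -9) + 1/305 = ((10 + 0)*6)*sqrt((-9 - 9)/(-10 - 9)) + 1/305 = (10*6)*sqrt(-18/(-19)) + 1/305 = 60*sqrt(-1/19*(-18)) + 1/305 = 60*sqrt(18/19) + 1/305 = 60*(3*sqrt(38)/19) + 1/305 = 180*sqrt(38)/19 + 1/305 = 1/305 + 180*sqrt(38)/19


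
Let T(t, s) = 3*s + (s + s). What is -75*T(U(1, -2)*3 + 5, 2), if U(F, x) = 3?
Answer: -750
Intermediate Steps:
T(t, s) = 5*s (T(t, s) = 3*s + 2*s = 5*s)
-75*T(U(1, -2)*3 + 5, 2) = -375*2 = -75*10 = -750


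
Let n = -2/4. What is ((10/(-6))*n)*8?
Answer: 20/3 ≈ 6.6667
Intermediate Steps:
n = -½ (n = -2*¼ = -½ ≈ -0.50000)
((10/(-6))*n)*8 = ((10/(-6))*(-½))*8 = ((10*(-⅙))*(-½))*8 = -5/3*(-½)*8 = (⅚)*8 = 20/3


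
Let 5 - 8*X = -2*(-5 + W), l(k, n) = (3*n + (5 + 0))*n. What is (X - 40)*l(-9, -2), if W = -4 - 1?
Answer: -335/4 ≈ -83.750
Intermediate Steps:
W = -5
l(k, n) = n*(5 + 3*n) (l(k, n) = (3*n + 5)*n = (5 + 3*n)*n = n*(5 + 3*n))
X = -15/8 (X = 5/8 - (-1)*(-5 - 5)/4 = 5/8 - (-1)*(-10)/4 = 5/8 - ⅛*20 = 5/8 - 5/2 = -15/8 ≈ -1.8750)
(X - 40)*l(-9, -2) = (-15/8 - 40)*(-2*(5 + 3*(-2))) = -(-335)*(5 - 6)/4 = -(-335)*(-1)/4 = -335/8*2 = -335/4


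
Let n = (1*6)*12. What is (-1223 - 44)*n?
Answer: -91224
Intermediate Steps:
n = 72 (n = 6*12 = 72)
(-1223 - 44)*n = (-1223 - 44)*72 = -1267*72 = -91224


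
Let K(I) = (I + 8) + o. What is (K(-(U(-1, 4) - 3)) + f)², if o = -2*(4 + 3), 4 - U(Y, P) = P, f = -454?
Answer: 208849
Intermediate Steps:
U(Y, P) = 4 - P
o = -14 (o = -2*7 = -14)
K(I) = -6 + I (K(I) = (I + 8) - 14 = (8 + I) - 14 = -6 + I)
(K(-(U(-1, 4) - 3)) + f)² = ((-6 - ((4 - 1*4) - 3)) - 454)² = ((-6 - ((4 - 4) - 3)) - 454)² = ((-6 - (0 - 3)) - 454)² = ((-6 - 1*(-3)) - 454)² = ((-6 + 3) - 454)² = (-3 - 454)² = (-457)² = 208849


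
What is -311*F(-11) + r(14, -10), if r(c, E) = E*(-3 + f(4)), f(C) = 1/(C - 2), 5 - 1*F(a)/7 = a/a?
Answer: -8683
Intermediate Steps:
F(a) = 28 (F(a) = 35 - 7*a/a = 35 - 7*1 = 35 - 7 = 28)
f(C) = 1/(-2 + C)
r(c, E) = -5*E/2 (r(c, E) = E*(-3 + 1/(-2 + 4)) = E*(-3 + 1/2) = E*(-3 + ½) = E*(-5/2) = -5*E/2)
-311*F(-11) + r(14, -10) = -311*28 - 5/2*(-10) = -8708 + 25 = -8683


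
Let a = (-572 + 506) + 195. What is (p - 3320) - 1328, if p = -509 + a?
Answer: -5028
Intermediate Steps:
a = 129 (a = -66 + 195 = 129)
p = -380 (p = -509 + 129 = -380)
(p - 3320) - 1328 = (-380 - 3320) - 1328 = -3700 - 1328 = -5028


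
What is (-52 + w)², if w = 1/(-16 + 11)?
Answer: 68121/25 ≈ 2724.8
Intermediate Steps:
w = -⅕ (w = 1/(-5) = -⅕ ≈ -0.20000)
(-52 + w)² = (-52 - ⅕)² = (-261/5)² = 68121/25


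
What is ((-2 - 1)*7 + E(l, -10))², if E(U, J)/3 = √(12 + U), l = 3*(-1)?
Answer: 144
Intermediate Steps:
l = -3
E(U, J) = 3*√(12 + U)
((-2 - 1)*7 + E(l, -10))² = ((-2 - 1)*7 + 3*√(12 - 3))² = (-3*7 + 3*√9)² = (-21 + 3*3)² = (-21 + 9)² = (-12)² = 144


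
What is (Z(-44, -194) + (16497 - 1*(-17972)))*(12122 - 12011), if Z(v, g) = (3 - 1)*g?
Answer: 3782991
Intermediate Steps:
Z(v, g) = 2*g
(Z(-44, -194) + (16497 - 1*(-17972)))*(12122 - 12011) = (2*(-194) + (16497 - 1*(-17972)))*(12122 - 12011) = (-388 + (16497 + 17972))*111 = (-388 + 34469)*111 = 34081*111 = 3782991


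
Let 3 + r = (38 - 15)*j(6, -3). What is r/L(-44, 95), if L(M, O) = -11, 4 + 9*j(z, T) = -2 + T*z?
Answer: 193/33 ≈ 5.8485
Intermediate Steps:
j(z, T) = -2/3 + T*z/9 (j(z, T) = -4/9 + (-2 + T*z)/9 = -4/9 + (-2/9 + T*z/9) = -2/3 + T*z/9)
r = -193/3 (r = -3 + (38 - 15)*(-2/3 + (1/9)*(-3)*6) = -3 + 23*(-2/3 - 2) = -3 + 23*(-8/3) = -3 - 184/3 = -193/3 ≈ -64.333)
r/L(-44, 95) = -193/3/(-11) = -193/3*(-1/11) = 193/33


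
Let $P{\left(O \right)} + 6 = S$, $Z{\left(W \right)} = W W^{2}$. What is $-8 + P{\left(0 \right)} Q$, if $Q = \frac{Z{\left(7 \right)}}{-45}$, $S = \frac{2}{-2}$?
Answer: $\frac{2041}{45} \approx 45.356$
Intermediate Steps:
$Z{\left(W \right)} = W^{3}$
$S = -1$ ($S = 2 \left(- \frac{1}{2}\right) = -1$)
$P{\left(O \right)} = -7$ ($P{\left(O \right)} = -6 - 1 = -7$)
$Q = - \frac{343}{45}$ ($Q = \frac{7^{3}}{-45} = 343 \left(- \frac{1}{45}\right) = - \frac{343}{45} \approx -7.6222$)
$-8 + P{\left(0 \right)} Q = -8 - - \frac{2401}{45} = -8 + \frac{2401}{45} = \frac{2041}{45}$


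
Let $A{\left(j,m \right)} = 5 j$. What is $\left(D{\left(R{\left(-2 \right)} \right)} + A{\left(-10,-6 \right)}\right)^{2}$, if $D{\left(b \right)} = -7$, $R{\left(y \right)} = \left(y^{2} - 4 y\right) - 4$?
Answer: $3249$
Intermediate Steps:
$R{\left(y \right)} = -4 + y^{2} - 4 y$
$\left(D{\left(R{\left(-2 \right)} \right)} + A{\left(-10,-6 \right)}\right)^{2} = \left(-7 + 5 \left(-10\right)\right)^{2} = \left(-7 - 50\right)^{2} = \left(-57\right)^{2} = 3249$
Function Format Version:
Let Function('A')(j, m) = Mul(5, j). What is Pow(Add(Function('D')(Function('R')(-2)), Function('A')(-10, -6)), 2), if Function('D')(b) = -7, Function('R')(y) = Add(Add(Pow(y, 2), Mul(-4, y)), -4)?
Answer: 3249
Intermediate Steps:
Function('R')(y) = Add(-4, Pow(y, 2), Mul(-4, y))
Pow(Add(Function('D')(Function('R')(-2)), Function('A')(-10, -6)), 2) = Pow(Add(-7, Mul(5, -10)), 2) = Pow(Add(-7, -50), 2) = Pow(-57, 2) = 3249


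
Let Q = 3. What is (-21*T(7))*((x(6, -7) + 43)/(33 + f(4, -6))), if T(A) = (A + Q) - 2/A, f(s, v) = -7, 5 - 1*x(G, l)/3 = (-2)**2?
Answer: -4692/13 ≈ -360.92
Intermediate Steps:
x(G, l) = 3 (x(G, l) = 15 - 3*(-2)**2 = 15 - 3*4 = 15 - 12 = 3)
T(A) = 3 + A - 2/A (T(A) = (A + 3) - 2/A = (3 + A) - 2/A = 3 + A - 2/A)
(-21*T(7))*((x(6, -7) + 43)/(33 + f(4, -6))) = (-21*(3 + 7 - 2/7))*((3 + 43)/(33 - 7)) = (-21*(3 + 7 - 2*1/7))*(46/26) = (-21*(3 + 7 - 2/7))*(46*(1/26)) = -21*68/7*(23/13) = -204*23/13 = -4692/13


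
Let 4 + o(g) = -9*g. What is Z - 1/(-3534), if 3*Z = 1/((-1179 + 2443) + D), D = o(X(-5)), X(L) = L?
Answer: 2483/4611870 ≈ 0.00053839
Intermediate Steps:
o(g) = -4 - 9*g
D = 41 (D = -4 - 9*(-5) = -4 + 45 = 41)
Z = 1/3915 (Z = 1/(3*((-1179 + 2443) + 41)) = 1/(3*(1264 + 41)) = (⅓)/1305 = (⅓)*(1/1305) = 1/3915 ≈ 0.00025543)
Z - 1/(-3534) = 1/3915 - 1/(-3534) = 1/3915 - 1*(-1/3534) = 1/3915 + 1/3534 = 2483/4611870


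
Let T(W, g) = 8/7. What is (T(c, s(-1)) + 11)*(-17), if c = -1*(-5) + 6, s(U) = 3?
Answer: -1445/7 ≈ -206.43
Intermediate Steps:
c = 11 (c = 5 + 6 = 11)
T(W, g) = 8/7 (T(W, g) = 8*(⅐) = 8/7)
(T(c, s(-1)) + 11)*(-17) = (8/7 + 11)*(-17) = (85/7)*(-17) = -1445/7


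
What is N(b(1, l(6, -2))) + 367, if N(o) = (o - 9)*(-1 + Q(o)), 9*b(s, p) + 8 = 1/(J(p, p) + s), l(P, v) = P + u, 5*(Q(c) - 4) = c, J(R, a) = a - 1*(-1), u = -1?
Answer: 1345907/3969 ≈ 339.10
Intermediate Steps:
J(R, a) = 1 + a (J(R, a) = a + 1 = 1 + a)
Q(c) = 4 + c/5
l(P, v) = -1 + P (l(P, v) = P - 1 = -1 + P)
b(s, p) = -8/9 + 1/(9*(1 + p + s)) (b(s, p) = -8/9 + 1/(9*((1 + p) + s)) = -8/9 + 1/(9*(1 + p + s)))
N(o) = (-9 + o)*(3 + o/5) (N(o) = (o - 9)*(-1 + (4 + o/5)) = (-9 + o)*(3 + o/5))
N(b(1, l(6, -2))) + 367 = (-27 + ((-7 - 8*(-1 + 6) - 8*1)/(9*(1 + (-1 + 6) + 1)))²/5 + 6*((-7 - 8*(-1 + 6) - 8*1)/(9*(1 + (-1 + 6) + 1)))/5) + 367 = (-27 + ((-7 - 8*5 - 8)/(9*(1 + 5 + 1)))²/5 + 6*((-7 - 8*5 - 8)/(9*(1 + 5 + 1)))/5) + 367 = (-27 + ((⅑)*(-7 - 40 - 8)/7)²/5 + 6*((⅑)*(-7 - 40 - 8)/7)/5) + 367 = (-27 + ((⅑)*(⅐)*(-55))²/5 + 6*((⅑)*(⅐)*(-55))/5) + 367 = (-27 + (-55/63)²/5 + (6/5)*(-55/63)) + 367 = (-27 + (⅕)*(3025/3969) - 22/21) + 367 = (-27 + 605/3969 - 22/21) + 367 = -110716/3969 + 367 = 1345907/3969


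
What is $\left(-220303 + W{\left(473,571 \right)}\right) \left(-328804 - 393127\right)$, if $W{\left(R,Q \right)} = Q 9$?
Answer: $155333561684$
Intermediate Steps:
$W{\left(R,Q \right)} = 9 Q$
$\left(-220303 + W{\left(473,571 \right)}\right) \left(-328804 - 393127\right) = \left(-220303 + 9 \cdot 571\right) \left(-328804 - 393127\right) = \left(-220303 + 5139\right) \left(-721931\right) = \left(-215164\right) \left(-721931\right) = 155333561684$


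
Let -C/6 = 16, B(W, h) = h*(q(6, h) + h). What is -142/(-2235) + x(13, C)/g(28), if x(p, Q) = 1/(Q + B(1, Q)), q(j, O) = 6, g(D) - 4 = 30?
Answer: 13750889/216419520 ≈ 0.063538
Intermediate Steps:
g(D) = 34 (g(D) = 4 + 30 = 34)
B(W, h) = h*(6 + h)
C = -96 (C = -6*16 = -96)
x(p, Q) = 1/(Q + Q*(6 + Q))
-142/(-2235) + x(13, C)/g(28) = -142/(-2235) + (1/((-96)*(7 - 96)))/34 = -142*(-1/2235) - 1/96/(-89)*(1/34) = 142/2235 - 1/96*(-1/89)*(1/34) = 142/2235 + (1/8544)*(1/34) = 142/2235 + 1/290496 = 13750889/216419520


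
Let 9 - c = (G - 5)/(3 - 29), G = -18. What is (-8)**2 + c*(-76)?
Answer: -7186/13 ≈ -552.77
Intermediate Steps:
c = 211/26 (c = 9 - (-18 - 5)/(3 - 29) = 9 - (-23)/(-26) = 9 - (-23)*(-1)/26 = 9 - 1*23/26 = 9 - 23/26 = 211/26 ≈ 8.1154)
(-8)**2 + c*(-76) = (-8)**2 + (211/26)*(-76) = 64 - 8018/13 = -7186/13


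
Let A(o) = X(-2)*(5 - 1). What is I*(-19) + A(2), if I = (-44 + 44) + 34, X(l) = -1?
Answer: -650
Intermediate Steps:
I = 34 (I = 0 + 34 = 34)
A(o) = -4 (A(o) = -(5 - 1) = -1*4 = -4)
I*(-19) + A(2) = 34*(-19) - 4 = -646 - 4 = -650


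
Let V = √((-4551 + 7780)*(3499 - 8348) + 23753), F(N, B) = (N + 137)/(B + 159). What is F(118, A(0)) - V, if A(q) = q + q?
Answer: 85/53 - 2*I*√3908417 ≈ 1.6038 - 3953.9*I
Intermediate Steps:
A(q) = 2*q
F(N, B) = (137 + N)/(159 + B)
V = 2*I*√3908417 (V = √(3229*(-4849) + 23753) = √(-15657421 + 23753) = √(-15633668) = 2*I*√3908417 ≈ 3953.9*I)
F(118, A(0)) - V = (137 + 118)/(159 + 2*0) - 2*I*√3908417 = 255/(159 + 0) - 2*I*√3908417 = 255/159 - 2*I*√3908417 = (1/159)*255 - 2*I*√3908417 = 85/53 - 2*I*√3908417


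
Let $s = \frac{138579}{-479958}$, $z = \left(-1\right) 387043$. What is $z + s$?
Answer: $- \frac{61921507591}{159986} \approx -3.8704 \cdot 10^{5}$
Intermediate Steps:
$z = -387043$
$s = - \frac{46193}{159986}$ ($s = 138579 \left(- \frac{1}{479958}\right) = - \frac{46193}{159986} \approx -0.28873$)
$z + s = -387043 - \frac{46193}{159986} = - \frac{61921507591}{159986}$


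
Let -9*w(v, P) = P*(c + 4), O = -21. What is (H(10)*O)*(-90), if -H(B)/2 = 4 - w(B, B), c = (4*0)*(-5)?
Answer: -31920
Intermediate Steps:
c = 0 (c = 0*(-5) = 0)
w(v, P) = -4*P/9 (w(v, P) = -P*(0 + 4)/9 = -P*4/9 = -4*P/9)
H(B) = -8 - 8*B/9 (H(B) = -2*(4 - (-4)*B/9) = -2*(4 + 4*B/9) = -8 - 8*B/9)
(H(10)*O)*(-90) = ((-8 - 8/9*10)*(-21))*(-90) = ((-8 - 80/9)*(-21))*(-90) = -152/9*(-21)*(-90) = (1064/3)*(-90) = -31920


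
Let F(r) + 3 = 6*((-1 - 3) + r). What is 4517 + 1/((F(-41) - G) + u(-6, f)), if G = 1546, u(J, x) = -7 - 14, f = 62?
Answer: 8311279/1840 ≈ 4517.0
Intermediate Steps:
F(r) = -27 + 6*r (F(r) = -3 + 6*((-1 - 3) + r) = -3 + 6*(-4 + r) = -3 + (-24 + 6*r) = -27 + 6*r)
u(J, x) = -21
4517 + 1/((F(-41) - G) + u(-6, f)) = 4517 + 1/(((-27 + 6*(-41)) - 1*1546) - 21) = 4517 + 1/(((-27 - 246) - 1546) - 21) = 4517 + 1/((-273 - 1546) - 21) = 4517 + 1/(-1819 - 21) = 4517 + 1/(-1840) = 4517 - 1/1840 = 8311279/1840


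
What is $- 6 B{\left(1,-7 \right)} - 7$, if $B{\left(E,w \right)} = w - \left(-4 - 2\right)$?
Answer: $-1$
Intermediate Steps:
$B{\left(E,w \right)} = 6 + w$ ($B{\left(E,w \right)} = w - -6 = w + 6 = 6 + w$)
$- 6 B{\left(1,-7 \right)} - 7 = - 6 \left(6 - 7\right) - 7 = \left(-6\right) \left(-1\right) - 7 = 6 - 7 = -1$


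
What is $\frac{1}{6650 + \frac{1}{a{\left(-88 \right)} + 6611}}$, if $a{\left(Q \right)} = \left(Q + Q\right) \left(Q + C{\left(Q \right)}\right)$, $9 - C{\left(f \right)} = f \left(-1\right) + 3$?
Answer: $\frac{36531}{242931151} \approx 0.00015038$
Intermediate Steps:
$C{\left(f \right)} = 6 + f$ ($C{\left(f \right)} = 9 - \left(f \left(-1\right) + 3\right) = 9 - \left(- f + 3\right) = 9 - \left(3 - f\right) = 9 + \left(-3 + f\right) = 6 + f$)
$a{\left(Q \right)} = 2 Q \left(6 + 2 Q\right)$ ($a{\left(Q \right)} = \left(Q + Q\right) \left(Q + \left(6 + Q\right)\right) = 2 Q \left(6 + 2 Q\right)$)
$\frac{1}{6650 + \frac{1}{a{\left(-88 \right)} + 6611}} = \frac{1}{6650 + \frac{1}{4 \left(-88\right) \left(3 - 88\right) + 6611}} = \frac{1}{6650 + \frac{1}{4 \left(-88\right) \left(-85\right) + 6611}} = \frac{1}{6650 + \frac{1}{29920 + 6611}} = \frac{1}{6650 + \frac{1}{36531}} = \frac{1}{\frac{242931151}{36531}} = \frac{36531}{242931151}$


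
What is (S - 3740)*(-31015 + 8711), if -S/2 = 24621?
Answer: 1181710528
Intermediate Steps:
S = -49242 (S = -2*24621 = -49242)
(S - 3740)*(-31015 + 8711) = (-49242 - 3740)*(-31015 + 8711) = -52982*(-22304) = 1181710528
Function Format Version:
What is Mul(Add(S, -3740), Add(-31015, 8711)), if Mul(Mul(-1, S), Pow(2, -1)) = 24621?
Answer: 1181710528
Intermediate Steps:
S = -49242 (S = Mul(-2, 24621) = -49242)
Mul(Add(S, -3740), Add(-31015, 8711)) = Mul(Add(-49242, -3740), Add(-31015, 8711)) = Mul(-52982, -22304) = 1181710528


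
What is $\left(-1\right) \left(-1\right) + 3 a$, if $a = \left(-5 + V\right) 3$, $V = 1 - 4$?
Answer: $-71$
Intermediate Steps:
$V = -3$
$a = -24$ ($a = \left(-5 - 3\right) 3 = \left(-8\right) 3 = -24$)
$\left(-1\right) \left(-1\right) + 3 a = \left(-1\right) \left(-1\right) + 3 \left(-24\right) = 1 - 72 = -71$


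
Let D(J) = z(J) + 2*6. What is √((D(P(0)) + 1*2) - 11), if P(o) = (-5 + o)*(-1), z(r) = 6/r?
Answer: √105/5 ≈ 2.0494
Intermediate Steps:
P(o) = 5 - o
D(J) = 12 + 6/J (D(J) = 6/J + 2*6 = 6/J + 12 = 12 + 6/J)
√((D(P(0)) + 1*2) - 11) = √(((12 + 6/(5 - 1*0)) + 1*2) - 11) = √(((12 + 6/(5 + 0)) + 2) - 11) = √(((12 + 6/5) + 2) - 11) = √((66/5 + 2) - 11) = √(76/5 - 11) = √(21/5) = √105/5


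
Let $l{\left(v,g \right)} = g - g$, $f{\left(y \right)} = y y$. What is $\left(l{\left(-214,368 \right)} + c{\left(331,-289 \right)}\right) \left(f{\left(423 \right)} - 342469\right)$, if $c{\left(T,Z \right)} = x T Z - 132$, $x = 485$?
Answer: $7587396924380$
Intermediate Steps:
$f{\left(y \right)} = y^{2}$
$l{\left(v,g \right)} = 0$
$c{\left(T,Z \right)} = -132 + 485 T Z$ ($c{\left(T,Z \right)} = 485 T Z - 132 = -132 + 485 T Z$)
$\left(l{\left(-214,368 \right)} + c{\left(331,-289 \right)}\right) \left(f{\left(423 \right)} - 342469\right) = \left(0 + \left(-132 + 485 \cdot 331 \left(-289\right)\right)\right) \left(423^{2} - 342469\right) = \left(0 - 46394747\right) \left(178929 - 342469\right) = \left(0 - 46394747\right) \left(-163540\right) = \left(-46394747\right) \left(-163540\right) = 7587396924380$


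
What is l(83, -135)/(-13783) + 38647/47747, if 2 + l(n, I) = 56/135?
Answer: 10274411999/12691868805 ≈ 0.80953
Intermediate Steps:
l(n, I) = -214/135 (l(n, I) = -2 + 56/135 = -214/135)
l(83, -135)/(-13783) + 38647/47747 = -214/135/(-13783) + 38647/47747 = -214/135*(-1/13783) + 38647*(1/47747) = 214/1860705 + 5521/6821 = 10274411999/12691868805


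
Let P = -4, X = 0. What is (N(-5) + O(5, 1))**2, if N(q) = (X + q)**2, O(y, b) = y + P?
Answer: 676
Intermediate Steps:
O(y, b) = -4 + y (O(y, b) = y - 4 = -4 + y)
N(q) = q**2 (N(q) = (0 + q)**2 = q**2)
(N(-5) + O(5, 1))**2 = ((-5)**2 + (-4 + 5))**2 = (25 + 1)**2 = 26**2 = 676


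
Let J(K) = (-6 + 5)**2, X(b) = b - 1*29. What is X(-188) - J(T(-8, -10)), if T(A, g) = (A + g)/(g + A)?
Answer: -218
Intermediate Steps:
T(A, g) = 1 (T(A, g) = (A + g)/(A + g) = 1)
X(b) = -29 + b (X(b) = b - 29 = -29 + b)
J(K) = 1 (J(K) = (-1)**2 = 1)
X(-188) - J(T(-8, -10)) = (-29 - 188) - 1*1 = -217 - 1 = -218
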